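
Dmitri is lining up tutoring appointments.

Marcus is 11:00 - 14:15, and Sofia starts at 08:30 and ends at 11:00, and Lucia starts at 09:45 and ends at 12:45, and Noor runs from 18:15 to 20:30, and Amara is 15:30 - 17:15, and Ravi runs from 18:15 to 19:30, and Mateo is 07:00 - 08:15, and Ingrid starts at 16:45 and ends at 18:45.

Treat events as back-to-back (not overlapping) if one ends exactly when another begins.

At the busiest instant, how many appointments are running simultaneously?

Sweep the timeline, counting +1 at each start and −1 at each end (ends before starts at a tie):
07:00 start Mateo → 1
08:15 end Mateo → 0
08:30 start Sofia → 1
09:45 start Lucia → 2
11:00 end Sofia → 1
11:00 start Marcus → 2
12:45 end Lucia → 1
14:15 end Marcus → 0
15:30 start Amara → 1
16:45 start Ingrid → 2
17:15 end Amara → 1
18:15 start Noor → 2
18:15 start Ravi → 3
18:45 end Ingrid → 2
19:30 end Ravi → 1
20:30 end Noor → 0
Peak is 3, at 18:15 (Ingrid, Noor, Ravi).

3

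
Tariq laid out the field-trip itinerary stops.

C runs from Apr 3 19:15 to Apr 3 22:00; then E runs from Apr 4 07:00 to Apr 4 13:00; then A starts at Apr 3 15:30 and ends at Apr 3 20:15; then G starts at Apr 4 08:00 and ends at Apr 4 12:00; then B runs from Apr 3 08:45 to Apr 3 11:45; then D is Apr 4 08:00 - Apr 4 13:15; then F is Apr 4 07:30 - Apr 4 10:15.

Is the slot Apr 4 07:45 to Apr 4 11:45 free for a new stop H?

No — it overlaps D, E, F, G

B: ends Apr 3 11:45 at or before H starts Apr 4 07:45 → clear.
A: ends Apr 3 20:15 at or before H starts Apr 4 07:45 → clear.
C: ends Apr 3 22:00 at or before H starts Apr 4 07:45 → clear.
E: starts Apr 4 07:00 before H ends Apr 4 11:45, and ends Apr 4 13:00 after H starts Apr 4 07:45 → overlap.
F: starts Apr 4 07:30 before H ends Apr 4 11:45, and ends Apr 4 10:15 after H starts Apr 4 07:45 → overlap.
D: starts Apr 4 08:00 before H ends Apr 4 11:45, and ends Apr 4 13:15 after H starts Apr 4 07:45 → overlap.
G: starts Apr 4 08:00 before H ends Apr 4 11:45, and ends Apr 4 12:00 after H starts Apr 4 07:45 → overlap.
H overlaps D, E, F, G.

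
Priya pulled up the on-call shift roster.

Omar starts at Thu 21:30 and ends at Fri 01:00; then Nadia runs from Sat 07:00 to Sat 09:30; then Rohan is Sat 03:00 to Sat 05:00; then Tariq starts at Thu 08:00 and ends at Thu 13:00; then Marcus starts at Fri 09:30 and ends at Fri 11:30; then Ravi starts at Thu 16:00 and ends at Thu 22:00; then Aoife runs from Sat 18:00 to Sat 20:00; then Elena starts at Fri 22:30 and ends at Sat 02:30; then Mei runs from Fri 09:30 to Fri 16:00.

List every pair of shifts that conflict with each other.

Check each pair: they overlap iff neither finishes before the other starts.
Sorted by start: Tariq, Ravi, Omar, Mei, Marcus, Elena, Rohan, Nadia, Aoife.
Ravi starts after Tariq ends, so Tariq has no further overlaps.
Omar starts before Ravi ends → Ravi and Omar overlap.
Mei starts after Ravi ends, so Ravi has no further overlaps.
Mei starts after Omar ends, so Omar has no further overlaps.
Marcus starts before Mei ends → Mei and Marcus overlap.
Elena starts after Mei ends, so Mei has no further overlaps.
Elena starts after Marcus ends, so Marcus has no further overlaps.
Rohan starts after Elena ends, so Elena has no further overlaps.
Nadia starts after Rohan ends, so Rohan has no further overlaps.
Aoife starts after Nadia ends.

Marcus & Mei, Omar & Ravi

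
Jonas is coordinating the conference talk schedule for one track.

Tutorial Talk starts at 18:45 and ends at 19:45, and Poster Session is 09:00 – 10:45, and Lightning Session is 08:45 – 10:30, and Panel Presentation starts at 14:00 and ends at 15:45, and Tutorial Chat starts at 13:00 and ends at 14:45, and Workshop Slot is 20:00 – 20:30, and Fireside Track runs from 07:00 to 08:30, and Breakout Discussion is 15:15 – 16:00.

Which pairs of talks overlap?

Breakout Discussion & Panel Presentation, Lightning Session & Poster Session, Panel Presentation & Tutorial Chat

Sorted by start: Fireside Track, Lightning Session, Poster Session, Tutorial Chat, Panel Presentation, Breakout Discussion, Tutorial Talk, Workshop Slot.
Lightning Session starts after Fireside Track ends — done with Fireside Track.
Poster Session starts before Lightning Session ends → Lightning Session and Poster Session overlap.
Tutorial Chat starts after Lightning Session ends — done with Lightning Session.
Tutorial Chat starts after Poster Session ends — done with Poster Session.
Panel Presentation starts before Tutorial Chat ends → Tutorial Chat and Panel Presentation overlap.
Breakout Discussion starts after Tutorial Chat ends — done with Tutorial Chat.
Breakout Discussion starts before Panel Presentation ends → Panel Presentation and Breakout Discussion overlap.
Tutorial Talk starts after Panel Presentation ends — done with Panel Presentation.
Tutorial Talk starts after Breakout Discussion ends — done with Breakout Discussion.
Workshop Slot starts after Tutorial Talk ends.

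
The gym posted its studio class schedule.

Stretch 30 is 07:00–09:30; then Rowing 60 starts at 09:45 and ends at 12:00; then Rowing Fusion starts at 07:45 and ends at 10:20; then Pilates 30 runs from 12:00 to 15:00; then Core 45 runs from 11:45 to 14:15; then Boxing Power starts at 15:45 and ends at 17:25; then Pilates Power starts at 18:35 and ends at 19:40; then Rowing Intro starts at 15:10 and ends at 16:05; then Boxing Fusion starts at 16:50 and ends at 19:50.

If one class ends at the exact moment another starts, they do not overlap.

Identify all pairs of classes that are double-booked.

Two intervals overlap when each starts before the other ends.
Sorted by start: Stretch 30, Rowing Fusion, Rowing 60, Core 45, Pilates 30, Rowing Intro, Boxing Power, Boxing Fusion, Pilates Power.
Rowing Fusion starts before Stretch 30 ends → Stretch 30 and Rowing Fusion overlap.
Rowing 60 starts after Stretch 30 ends, so Stretch 30 has no further overlaps.
Rowing 60 starts before Rowing Fusion ends → Rowing Fusion and Rowing 60 overlap.
Core 45 starts after Rowing Fusion ends, so Rowing Fusion has no further overlaps.
Core 45 starts before Rowing 60 ends → Rowing 60 and Core 45 overlap.
Pilates 30 starts exactly when Rowing 60 ends (back-to-back, no overlap), so Rowing 60 has no further overlaps.
Pilates 30 starts before Core 45 ends → Core 45 and Pilates 30 overlap.
Rowing Intro starts after Core 45 ends, so Core 45 has no further overlaps.
Rowing Intro starts after Pilates 30 ends, so Pilates 30 has no further overlaps.
Boxing Power starts before Rowing Intro ends → Rowing Intro and Boxing Power overlap.
Boxing Fusion starts after Rowing Intro ends, so Rowing Intro has no further overlaps.
Boxing Fusion starts before Boxing Power ends → Boxing Power and Boxing Fusion overlap.
Pilates Power starts after Boxing Power ends.
Pilates Power starts before Boxing Fusion ends → Boxing Fusion and Pilates Power overlap.

Boxing Fusion & Boxing Power, Boxing Fusion & Pilates Power, Boxing Power & Rowing Intro, Core 45 & Pilates 30, Core 45 & Rowing 60, Rowing 60 & Rowing Fusion, Rowing Fusion & Stretch 30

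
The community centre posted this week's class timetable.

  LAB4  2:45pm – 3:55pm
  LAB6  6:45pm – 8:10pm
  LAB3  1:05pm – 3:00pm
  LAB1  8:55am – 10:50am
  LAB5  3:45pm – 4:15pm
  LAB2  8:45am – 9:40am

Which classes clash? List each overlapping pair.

LAB1 & LAB2, LAB3 & LAB4, LAB4 & LAB5

Sorted by start: LAB2, LAB1, LAB3, LAB4, LAB5, LAB6.
LAB1 starts before LAB2 ends → LAB2 and LAB1 overlap.
LAB3 starts after LAB2 ends — done with LAB2.
LAB3 starts after LAB1 ends — done with LAB1.
LAB4 starts before LAB3 ends → LAB3 and LAB4 overlap.
LAB5 starts after LAB3 ends — done with LAB3.
LAB5 starts before LAB4 ends → LAB4 and LAB5 overlap.
LAB6 starts after LAB4 ends.
LAB6 starts after LAB5 ends.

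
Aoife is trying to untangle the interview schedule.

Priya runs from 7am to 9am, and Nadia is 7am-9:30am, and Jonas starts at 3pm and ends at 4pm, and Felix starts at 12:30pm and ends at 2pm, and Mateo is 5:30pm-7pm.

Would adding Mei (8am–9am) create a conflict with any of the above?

Priya: starts 7am before Mei ends 9am, and ends 9am after Mei starts 8am → overlap.
Nadia: starts 7am before Mei ends 9am, and ends 9:30am after Mei starts 8am → overlap.
Felix: starts 12:30pm at or after Mei ends 9am → clear.
Jonas: starts 3pm at or after Mei ends 9am → clear.
Mateo: starts 5:30pm at or after Mei ends 9am → clear.
Mei overlaps Priya, Nadia.

Yes — it overlaps Nadia, Priya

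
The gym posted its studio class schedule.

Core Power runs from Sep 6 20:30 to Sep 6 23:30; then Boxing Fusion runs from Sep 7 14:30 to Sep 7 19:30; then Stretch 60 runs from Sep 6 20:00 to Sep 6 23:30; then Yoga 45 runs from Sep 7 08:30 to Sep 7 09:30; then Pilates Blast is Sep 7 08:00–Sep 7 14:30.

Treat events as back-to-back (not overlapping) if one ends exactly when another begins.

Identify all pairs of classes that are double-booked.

Sorted by start: Stretch 60, Core Power, Pilates Blast, Yoga 45, Boxing Fusion.
Core Power starts before Stretch 60 ends → Stretch 60 and Core Power overlap.
Pilates Blast starts after Stretch 60 ends; Stretch 60 is clear from here.
Pilates Blast starts after Core Power ends; Core Power is clear from here.
Yoga 45 starts before Pilates Blast ends → Pilates Blast and Yoga 45 overlap.
Boxing Fusion starts exactly when Pilates Blast ends (back-to-back, no overlap).
Boxing Fusion starts after Yoga 45 ends.

Core Power & Stretch 60, Pilates Blast & Yoga 45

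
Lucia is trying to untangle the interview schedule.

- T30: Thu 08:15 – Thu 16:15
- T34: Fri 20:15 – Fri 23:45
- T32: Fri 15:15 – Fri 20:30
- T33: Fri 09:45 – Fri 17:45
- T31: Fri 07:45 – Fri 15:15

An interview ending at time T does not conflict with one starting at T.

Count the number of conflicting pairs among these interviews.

Sorted by start: T30, T31, T33, T32, T34.
T31 starts after T30 ends, so nothing later overlaps T30 either.
T33 starts before T31 ends → T31 and T33 overlap.
T32 starts exactly when T31 ends (back-to-back, no overlap), so nothing later overlaps T31 either.
T32 starts before T33 ends → T33 and T32 overlap.
T34 starts after T33 ends.
T34 starts before T32 ends → T32 and T34 overlap.
Overlapping pairs: T31 & T33, T32 & T33, T32 & T34 — 3 in total.

3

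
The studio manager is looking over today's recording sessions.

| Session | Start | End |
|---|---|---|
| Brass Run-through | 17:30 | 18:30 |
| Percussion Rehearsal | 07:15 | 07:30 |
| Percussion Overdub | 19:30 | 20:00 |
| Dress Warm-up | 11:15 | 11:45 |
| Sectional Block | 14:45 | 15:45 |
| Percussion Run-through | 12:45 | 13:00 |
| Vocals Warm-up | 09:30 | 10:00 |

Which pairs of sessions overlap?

Sorted by start: Percussion Rehearsal, Vocals Warm-up, Dress Warm-up, Percussion Run-through, Sectional Block, Brass Run-through, Percussion Overdub.
Vocals Warm-up starts after Percussion Rehearsal ends, so nothing later overlaps Percussion Rehearsal either.
Dress Warm-up starts after Vocals Warm-up ends, so nothing later overlaps Vocals Warm-up either.
Percussion Run-through starts after Dress Warm-up ends, so nothing later overlaps Dress Warm-up either.
Sectional Block starts after Percussion Run-through ends, so nothing later overlaps Percussion Run-through either.
Brass Run-through starts after Sectional Block ends, so nothing later overlaps Sectional Block either.
Percussion Overdub starts after Brass Run-through ends.

none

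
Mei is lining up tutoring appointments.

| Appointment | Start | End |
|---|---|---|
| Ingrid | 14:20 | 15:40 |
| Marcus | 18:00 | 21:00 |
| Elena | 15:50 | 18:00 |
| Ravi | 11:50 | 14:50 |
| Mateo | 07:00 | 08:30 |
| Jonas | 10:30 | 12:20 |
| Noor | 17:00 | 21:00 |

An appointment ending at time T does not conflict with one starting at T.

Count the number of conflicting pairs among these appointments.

Sorted by start: Mateo, Jonas, Ravi, Ingrid, Elena, Noor, Marcus.
Jonas starts after Mateo ends — done with Mateo.
Ravi starts before Jonas ends → Jonas and Ravi overlap.
Ingrid starts after Jonas ends — done with Jonas.
Ingrid starts before Ravi ends → Ravi and Ingrid overlap.
Elena starts after Ravi ends — done with Ravi.
Elena starts after Ingrid ends — done with Ingrid.
Noor starts before Elena ends → Elena and Noor overlap.
Marcus starts exactly when Elena ends (back-to-back, no overlap).
Marcus starts before Noor ends → Noor and Marcus overlap.
Overlapping pairs: Elena & Noor, Ingrid & Ravi, Jonas & Ravi, Marcus & Noor — 4 in total.

4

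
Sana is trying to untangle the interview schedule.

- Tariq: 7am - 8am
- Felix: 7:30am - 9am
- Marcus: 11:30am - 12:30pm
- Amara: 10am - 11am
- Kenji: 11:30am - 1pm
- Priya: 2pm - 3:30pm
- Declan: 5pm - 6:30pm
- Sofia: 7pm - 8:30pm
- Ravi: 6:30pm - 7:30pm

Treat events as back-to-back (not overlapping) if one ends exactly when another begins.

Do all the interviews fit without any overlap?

No

Two intervals overlap when each starts before the other ends.
Sorted by start: Tariq, Felix, Amara, Marcus, Kenji, Priya, Declan, Ravi, Sofia.
Felix starts before Tariq ends → Tariq and Felix overlap.
That's a conflict, so the schedule is not conflict-free.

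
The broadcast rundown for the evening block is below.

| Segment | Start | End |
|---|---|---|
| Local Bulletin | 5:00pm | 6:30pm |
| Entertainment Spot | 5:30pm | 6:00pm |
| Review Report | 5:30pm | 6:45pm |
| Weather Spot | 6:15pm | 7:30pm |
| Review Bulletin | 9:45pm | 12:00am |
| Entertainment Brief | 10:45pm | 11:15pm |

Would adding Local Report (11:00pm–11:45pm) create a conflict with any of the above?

Yes — it overlaps Entertainment Brief, Review Bulletin

Local Bulletin: ends 6:30pm at or before Local Report starts 11:00pm → clear.
Entertainment Spot: ends 6:00pm at or before Local Report starts 11:00pm → clear.
Review Report: ends 6:45pm at or before Local Report starts 11:00pm → clear.
Weather Spot: ends 7:30pm at or before Local Report starts 11:00pm → clear.
Review Bulletin: starts 9:45pm before Local Report ends 11:45pm, and ends 12:00am after Local Report starts 11:00pm → overlap.
Entertainment Brief: starts 10:45pm before Local Report ends 11:45pm, and ends 11:15pm after Local Report starts 11:00pm → overlap.
Local Report overlaps Review Bulletin, Entertainment Brief.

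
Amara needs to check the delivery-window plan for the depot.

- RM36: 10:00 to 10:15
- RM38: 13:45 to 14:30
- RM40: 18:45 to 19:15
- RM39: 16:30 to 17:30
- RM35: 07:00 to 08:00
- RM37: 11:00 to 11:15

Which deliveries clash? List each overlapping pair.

Sorted by start: RM35, RM36, RM37, RM38, RM39, RM40.
RM36 starts after RM35 ends, so nothing later overlaps RM35 either.
RM37 starts after RM36 ends, so nothing later overlaps RM36 either.
RM38 starts after RM37 ends, so nothing later overlaps RM37 either.
RM39 starts after RM38 ends, so nothing later overlaps RM38 either.
RM40 starts after RM39 ends.

no overlapping pairs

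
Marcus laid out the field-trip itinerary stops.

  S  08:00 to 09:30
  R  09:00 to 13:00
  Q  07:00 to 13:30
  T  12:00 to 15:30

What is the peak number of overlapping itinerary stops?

3

Sort all start/end points and keep a running count:
07:00 start Q → 1
08:00 start S → 2
09:00 start R → 3
09:30 end S → 2
12:00 start T → 3
13:00 end R → 2
13:30 end Q → 1
15:30 end T → 0
Peak is 3, at 09:00 (Q, R, S).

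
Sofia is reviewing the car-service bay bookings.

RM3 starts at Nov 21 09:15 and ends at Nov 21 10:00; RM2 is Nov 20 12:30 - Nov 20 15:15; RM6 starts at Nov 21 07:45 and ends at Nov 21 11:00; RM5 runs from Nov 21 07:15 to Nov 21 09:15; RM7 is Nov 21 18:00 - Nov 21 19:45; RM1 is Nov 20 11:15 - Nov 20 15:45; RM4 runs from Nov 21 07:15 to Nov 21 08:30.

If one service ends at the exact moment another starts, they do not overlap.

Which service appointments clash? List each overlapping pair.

RM1 & RM2, RM3 & RM6, RM4 & RM5, RM4 & RM6, RM5 & RM6

Two intervals overlap when each starts before the other ends.
Sorted by start: RM1, RM2, RM4, RM5, RM6, RM3, RM7.
RM2 starts before RM1 ends → RM1 and RM2 overlap.
RM4 starts after RM1 ends; RM1 is clear from here.
RM4 starts after RM2 ends; RM2 is clear from here.
RM5 starts before RM4 ends → RM4 and RM5 overlap.
RM6 starts before RM4 ends → RM4 and RM6 overlap.
RM3 starts after RM4 ends; RM4 is clear from here.
RM6 starts before RM5 ends → RM5 and RM6 overlap.
RM3 starts exactly when RM5 ends (back-to-back, no overlap); RM5 is clear from here.
RM3 starts before RM6 ends → RM6 and RM3 overlap.
RM7 starts after RM6 ends.
RM7 starts after RM3 ends.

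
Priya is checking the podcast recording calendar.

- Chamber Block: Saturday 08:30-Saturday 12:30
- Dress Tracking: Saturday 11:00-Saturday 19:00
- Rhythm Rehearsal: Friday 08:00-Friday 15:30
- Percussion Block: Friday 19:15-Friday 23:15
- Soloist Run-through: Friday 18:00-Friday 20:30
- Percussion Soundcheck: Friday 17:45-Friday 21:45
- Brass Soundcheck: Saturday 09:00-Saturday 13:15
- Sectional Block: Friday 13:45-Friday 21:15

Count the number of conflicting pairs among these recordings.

10

Sorted by start: Rhythm Rehearsal, Sectional Block, Percussion Soundcheck, Soloist Run-through, Percussion Block, Chamber Block, Brass Soundcheck, Dress Tracking.
Sectional Block starts before Rhythm Rehearsal ends → Rhythm Rehearsal and Sectional Block overlap.
Percussion Soundcheck starts after Rhythm Rehearsal ends — done with Rhythm Rehearsal.
Percussion Soundcheck starts before Sectional Block ends → Sectional Block and Percussion Soundcheck overlap.
Soloist Run-through starts before Sectional Block ends → Sectional Block and Soloist Run-through overlap.
Percussion Block starts before Sectional Block ends → Sectional Block and Percussion Block overlap.
Chamber Block starts after Sectional Block ends — done with Sectional Block.
Soloist Run-through starts before Percussion Soundcheck ends → Percussion Soundcheck and Soloist Run-through overlap.
Percussion Block starts before Percussion Soundcheck ends → Percussion Soundcheck and Percussion Block overlap.
Chamber Block starts after Percussion Soundcheck ends — done with Percussion Soundcheck.
Percussion Block starts before Soloist Run-through ends → Soloist Run-through and Percussion Block overlap.
Chamber Block starts after Soloist Run-through ends — done with Soloist Run-through.
Chamber Block starts after Percussion Block ends — done with Percussion Block.
Brass Soundcheck starts before Chamber Block ends → Chamber Block and Brass Soundcheck overlap.
Dress Tracking starts before Chamber Block ends → Chamber Block and Dress Tracking overlap.
Dress Tracking starts before Brass Soundcheck ends → Brass Soundcheck and Dress Tracking overlap.
Overlapping pairs: Brass Soundcheck & Chamber Block, Brass Soundcheck & Dress Tracking, Chamber Block & Dress Tracking, Percussion Block & Percussion Soundcheck, Percussion Block & Sectional Block, Percussion Block & Soloist Run-through, Percussion Soundcheck & Sectional Block, Percussion Soundcheck & Soloist Run-through, Rhythm Rehearsal & Sectional Block, Sectional Block & Soloist Run-through — 10 in total.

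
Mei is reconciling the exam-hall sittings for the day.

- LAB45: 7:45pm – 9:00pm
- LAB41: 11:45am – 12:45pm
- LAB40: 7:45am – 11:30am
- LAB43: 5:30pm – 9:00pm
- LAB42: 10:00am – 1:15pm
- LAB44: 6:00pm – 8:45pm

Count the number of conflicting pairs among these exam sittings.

Two intervals overlap when each starts before the other ends.
Sorted by start: LAB40, LAB42, LAB41, LAB43, LAB44, LAB45.
LAB42 starts before LAB40 ends → LAB40 and LAB42 overlap.
LAB41 starts after LAB40 ends, so LAB40 has no further overlaps.
LAB41 starts before LAB42 ends → LAB42 and LAB41 overlap.
LAB43 starts after LAB42 ends, so LAB42 has no further overlaps.
LAB43 starts after LAB41 ends, so LAB41 has no further overlaps.
LAB44 starts before LAB43 ends → LAB43 and LAB44 overlap.
LAB45 starts before LAB43 ends → LAB43 and LAB45 overlap.
LAB45 starts before LAB44 ends → LAB44 and LAB45 overlap.
Overlapping pairs: LAB40 & LAB42, LAB41 & LAB42, LAB43 & LAB44, LAB43 & LAB45, LAB44 & LAB45 — 5 in total.

5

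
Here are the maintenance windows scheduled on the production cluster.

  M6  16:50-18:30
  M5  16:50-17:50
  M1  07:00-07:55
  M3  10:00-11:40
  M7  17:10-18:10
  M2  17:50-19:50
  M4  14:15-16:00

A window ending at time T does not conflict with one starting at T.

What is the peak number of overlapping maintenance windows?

Walk through starts and ends in time order (an end at T is processed before a start at T):
07:00 start M1 → 1
07:55 end M1 → 0
10:00 start M3 → 1
11:40 end M3 → 0
14:15 start M4 → 1
16:00 end M4 → 0
16:50 start M5 → 1
16:50 start M6 → 2
17:10 start M7 → 3
17:50 end M5 → 2
17:50 start M2 → 3
18:10 end M7 → 2
18:30 end M6 → 1
19:50 end M2 → 0
Peak is 3, at 17:10 (M5, M6, M7).

3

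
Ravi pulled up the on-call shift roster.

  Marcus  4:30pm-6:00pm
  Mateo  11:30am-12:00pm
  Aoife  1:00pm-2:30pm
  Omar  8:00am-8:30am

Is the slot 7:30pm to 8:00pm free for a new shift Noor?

Omar: ends 8:30am at or before Noor starts 7:30pm → clear.
Mateo: ends 12:00pm at or before Noor starts 7:30pm → clear.
Aoife: ends 2:30pm at or before Noor starts 7:30pm → clear.
Marcus: ends 6:00pm at or before Noor starts 7:30pm → clear.

Yes — the slot is free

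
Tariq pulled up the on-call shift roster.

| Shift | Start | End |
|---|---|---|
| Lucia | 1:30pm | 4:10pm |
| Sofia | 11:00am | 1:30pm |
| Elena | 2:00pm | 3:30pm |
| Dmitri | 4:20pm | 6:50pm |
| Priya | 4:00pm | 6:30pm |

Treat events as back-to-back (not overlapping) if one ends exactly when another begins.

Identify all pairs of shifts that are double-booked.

Check each pair: they overlap iff neither finishes before the other starts.
Sorted by start: Sofia, Lucia, Elena, Priya, Dmitri.
Lucia starts exactly when Sofia ends (back-to-back, no overlap), so nothing later overlaps Sofia either.
Elena starts before Lucia ends → Lucia and Elena overlap.
Priya starts before Lucia ends → Lucia and Priya overlap.
Dmitri starts after Lucia ends.
Priya starts after Elena ends, so nothing later overlaps Elena either.
Dmitri starts before Priya ends → Priya and Dmitri overlap.

Dmitri & Priya, Elena & Lucia, Lucia & Priya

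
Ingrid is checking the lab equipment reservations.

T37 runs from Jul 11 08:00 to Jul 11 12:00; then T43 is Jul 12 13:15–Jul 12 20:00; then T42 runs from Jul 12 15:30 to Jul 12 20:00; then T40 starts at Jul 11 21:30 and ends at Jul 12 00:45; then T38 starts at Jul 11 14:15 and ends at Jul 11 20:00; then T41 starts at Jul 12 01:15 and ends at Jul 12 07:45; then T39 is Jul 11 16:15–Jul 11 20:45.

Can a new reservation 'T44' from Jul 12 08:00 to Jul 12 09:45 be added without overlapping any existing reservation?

Yes — the slot is free

T37: ends Jul 11 12:00 at or before T44 starts Jul 12 08:00 → clear.
T38: ends Jul 11 20:00 at or before T44 starts Jul 12 08:00 → clear.
T39: ends Jul 11 20:45 at or before T44 starts Jul 12 08:00 → clear.
T40: ends Jul 12 00:45 at or before T44 starts Jul 12 08:00 → clear.
T41: ends Jul 12 07:45 at or before T44 starts Jul 12 08:00 → clear.
T43: starts Jul 12 13:15 at or after T44 ends Jul 12 09:45 → clear.
T42: starts Jul 12 15:30 at or after T44 ends Jul 12 09:45 → clear.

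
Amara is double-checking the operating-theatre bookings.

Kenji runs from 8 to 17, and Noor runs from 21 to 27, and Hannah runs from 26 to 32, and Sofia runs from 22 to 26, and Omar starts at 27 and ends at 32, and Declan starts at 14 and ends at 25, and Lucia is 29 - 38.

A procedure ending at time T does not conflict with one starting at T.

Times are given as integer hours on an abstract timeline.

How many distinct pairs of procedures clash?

Sorted by start: Kenji, Declan, Noor, Sofia, Hannah, Omar, Lucia.
Declan starts before Kenji ends → Kenji and Declan overlap.
Noor starts after Kenji ends, so nothing later overlaps Kenji either.
Noor starts before Declan ends → Declan and Noor overlap.
Sofia starts before Declan ends → Declan and Sofia overlap.
Hannah starts after Declan ends, so nothing later overlaps Declan either.
Sofia starts before Noor ends → Noor and Sofia overlap.
Hannah starts before Noor ends → Noor and Hannah overlap.
Omar starts exactly when Noor ends (back-to-back, no overlap), so nothing later overlaps Noor either.
Hannah starts exactly when Sofia ends (back-to-back, no overlap), so nothing later overlaps Sofia either.
Omar starts before Hannah ends → Hannah and Omar overlap.
Lucia starts before Hannah ends → Hannah and Lucia overlap.
Lucia starts before Omar ends → Omar and Lucia overlap.
Overlapping pairs: Declan & Kenji, Declan & Noor, Declan & Sofia, Hannah & Lucia, Hannah & Noor, Hannah & Omar, Lucia & Omar, Noor & Sofia — 8 in total.

8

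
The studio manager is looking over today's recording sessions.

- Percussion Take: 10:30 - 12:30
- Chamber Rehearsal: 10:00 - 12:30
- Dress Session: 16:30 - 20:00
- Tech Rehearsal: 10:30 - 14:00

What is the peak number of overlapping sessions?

3

Sweep the timeline, counting +1 at each start and −1 at each end (ends before starts at a tie):
10:00 start Chamber Rehearsal → 1
10:30 start Percussion Take → 2
10:30 start Tech Rehearsal → 3
12:30 end Chamber Rehearsal → 2
12:30 end Percussion Take → 1
14:00 end Tech Rehearsal → 0
16:30 start Dress Session → 1
20:00 end Dress Session → 0
Peak is 3, at 10:30 (Chamber Rehearsal, Percussion Take, Tech Rehearsal).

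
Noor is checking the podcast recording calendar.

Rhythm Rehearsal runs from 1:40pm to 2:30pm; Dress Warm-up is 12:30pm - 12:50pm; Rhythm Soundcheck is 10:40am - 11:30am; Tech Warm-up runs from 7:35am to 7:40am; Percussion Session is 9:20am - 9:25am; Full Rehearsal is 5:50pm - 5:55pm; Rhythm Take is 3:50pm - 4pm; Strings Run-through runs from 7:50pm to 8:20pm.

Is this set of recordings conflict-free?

Sorted by start: Tech Warm-up, Percussion Session, Rhythm Soundcheck, Dress Warm-up, Rhythm Rehearsal, Rhythm Take, Full Rehearsal, Strings Run-through.
Percussion Session starts after Tech Warm-up ends, so Tech Warm-up has no further overlaps.
Rhythm Soundcheck starts after Percussion Session ends, so Percussion Session has no further overlaps.
Dress Warm-up starts after Rhythm Soundcheck ends, so Rhythm Soundcheck has no further overlaps.
Rhythm Rehearsal starts after Dress Warm-up ends, so Dress Warm-up has no further overlaps.
Rhythm Take starts after Rhythm Rehearsal ends, so Rhythm Rehearsal has no further overlaps.
Full Rehearsal starts after Rhythm Take ends, so Rhythm Take has no further overlaps.
Strings Run-through starts after Full Rehearsal ends.
Every pair is clear; the schedule has no overlaps.

Yes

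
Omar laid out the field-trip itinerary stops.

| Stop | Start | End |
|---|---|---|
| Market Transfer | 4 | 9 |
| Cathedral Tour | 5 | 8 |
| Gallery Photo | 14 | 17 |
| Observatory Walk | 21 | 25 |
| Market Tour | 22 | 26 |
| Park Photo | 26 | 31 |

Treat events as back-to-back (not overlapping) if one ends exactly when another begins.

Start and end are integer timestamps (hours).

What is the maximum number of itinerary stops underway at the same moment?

2

Walk through starts and ends in time order (an end at T is processed before a start at T):
4 start Market Transfer → 1
5 start Cathedral Tour → 2
8 end Cathedral Tour → 1
9 end Market Transfer → 0
14 start Gallery Photo → 1
17 end Gallery Photo → 0
21 start Observatory Walk → 1
22 start Market Tour → 2
25 end Observatory Walk → 1
26 end Market Tour → 0
26 start Park Photo → 1
31 end Park Photo → 0
Peak is 2, at 5 (Cathedral Tour, Market Transfer).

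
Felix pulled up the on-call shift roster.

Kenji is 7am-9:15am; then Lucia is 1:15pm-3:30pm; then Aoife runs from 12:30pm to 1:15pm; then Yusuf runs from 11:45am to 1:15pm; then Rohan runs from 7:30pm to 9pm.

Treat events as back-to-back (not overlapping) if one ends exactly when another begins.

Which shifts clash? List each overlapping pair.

Aoife & Yusuf

Two intervals overlap when each starts before the other ends.
Sorted by start: Kenji, Yusuf, Aoife, Lucia, Rohan.
Yusuf starts after Kenji ends — done with Kenji.
Aoife starts before Yusuf ends → Yusuf and Aoife overlap.
Lucia starts exactly when Yusuf ends (back-to-back, no overlap) — done with Yusuf.
Lucia starts exactly when Aoife ends (back-to-back, no overlap) — done with Aoife.
Rohan starts after Lucia ends.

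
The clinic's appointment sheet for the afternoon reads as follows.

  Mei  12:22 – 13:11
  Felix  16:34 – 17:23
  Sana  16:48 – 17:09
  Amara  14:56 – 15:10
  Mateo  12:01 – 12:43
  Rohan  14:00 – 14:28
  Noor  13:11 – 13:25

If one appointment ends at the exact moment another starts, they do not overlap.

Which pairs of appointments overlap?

Two intervals overlap when each starts before the other ends.
Sorted by start: Mateo, Mei, Noor, Rohan, Amara, Felix, Sana.
Mei starts before Mateo ends → Mateo and Mei overlap.
Noor starts after Mateo ends, so nothing later overlaps Mateo either.
Noor starts exactly when Mei ends (back-to-back, no overlap), so nothing later overlaps Mei either.
Rohan starts after Noor ends, so nothing later overlaps Noor either.
Amara starts after Rohan ends, so nothing later overlaps Rohan either.
Felix starts after Amara ends, so nothing later overlaps Amara either.
Sana starts before Felix ends → Felix and Sana overlap.

Felix & Sana, Mateo & Mei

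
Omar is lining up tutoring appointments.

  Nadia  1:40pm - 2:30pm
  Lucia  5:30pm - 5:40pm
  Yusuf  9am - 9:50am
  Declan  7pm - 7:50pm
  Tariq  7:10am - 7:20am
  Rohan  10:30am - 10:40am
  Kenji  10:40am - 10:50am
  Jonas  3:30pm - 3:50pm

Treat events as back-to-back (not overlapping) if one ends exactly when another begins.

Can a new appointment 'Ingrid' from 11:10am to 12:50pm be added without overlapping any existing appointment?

Tariq: ends 7:20am at or before Ingrid starts 11:10am → clear.
Yusuf: ends 9:50am at or before Ingrid starts 11:10am → clear.
Rohan: ends 10:40am at or before Ingrid starts 11:10am → clear.
Kenji: ends 10:50am at or before Ingrid starts 11:10am → clear.
Nadia: starts 1:40pm at or after Ingrid ends 12:50pm → clear.
Jonas: starts 3:30pm at or after Ingrid ends 12:50pm → clear.
Lucia: starts 5:30pm at or after Ingrid ends 12:50pm → clear.
Declan: starts 7pm at or after Ingrid ends 12:50pm → clear.

Yes — the slot is free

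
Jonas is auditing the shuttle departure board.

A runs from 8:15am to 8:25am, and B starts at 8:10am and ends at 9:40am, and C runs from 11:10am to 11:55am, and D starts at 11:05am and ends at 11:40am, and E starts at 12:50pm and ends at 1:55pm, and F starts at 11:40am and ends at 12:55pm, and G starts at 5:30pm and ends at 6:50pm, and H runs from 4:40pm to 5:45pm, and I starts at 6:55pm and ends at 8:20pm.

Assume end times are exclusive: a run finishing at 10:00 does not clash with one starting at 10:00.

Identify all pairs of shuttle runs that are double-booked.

Sorted by start: B, A, D, C, F, E, H, G, I.
A starts before B ends → B and A overlap.
D starts after B ends, so nothing later overlaps B either.
D starts after A ends, so nothing later overlaps A either.
C starts before D ends → D and C overlap.
F starts exactly when D ends (back-to-back, no overlap), so nothing later overlaps D either.
F starts before C ends → C and F overlap.
E starts after C ends, so nothing later overlaps C either.
E starts before F ends → F and E overlap.
H starts after F ends, so nothing later overlaps F either.
H starts after E ends, so nothing later overlaps E either.
G starts before H ends → H and G overlap.
I starts after H ends.
I starts after G ends.

A & B, C & D, C & F, E & F, G & H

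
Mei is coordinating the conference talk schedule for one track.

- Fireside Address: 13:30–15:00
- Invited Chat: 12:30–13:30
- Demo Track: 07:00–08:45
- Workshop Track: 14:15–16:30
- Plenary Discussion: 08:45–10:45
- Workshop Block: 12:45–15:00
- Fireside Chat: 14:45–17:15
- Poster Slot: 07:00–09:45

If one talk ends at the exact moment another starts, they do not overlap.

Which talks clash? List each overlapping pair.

Demo Track & Poster Slot, Fireside Address & Fireside Chat, Fireside Address & Workshop Block, Fireside Address & Workshop Track, Fireside Chat & Workshop Block, Fireside Chat & Workshop Track, Invited Chat & Workshop Block, Plenary Discussion & Poster Slot, Workshop Block & Workshop Track

Check each pair: they overlap iff neither finishes before the other starts.
Sorted by start: Poster Slot, Demo Track, Plenary Discussion, Invited Chat, Workshop Block, Fireside Address, Workshop Track, Fireside Chat.
Demo Track starts before Poster Slot ends → Poster Slot and Demo Track overlap.
Plenary Discussion starts before Poster Slot ends → Poster Slot and Plenary Discussion overlap.
Invited Chat starts after Poster Slot ends, so nothing later overlaps Poster Slot either.
Plenary Discussion starts exactly when Demo Track ends (back-to-back, no overlap), so nothing later overlaps Demo Track either.
Invited Chat starts after Plenary Discussion ends, so nothing later overlaps Plenary Discussion either.
Workshop Block starts before Invited Chat ends → Invited Chat and Workshop Block overlap.
Fireside Address starts exactly when Invited Chat ends (back-to-back, no overlap), so nothing later overlaps Invited Chat either.
Fireside Address starts before Workshop Block ends → Workshop Block and Fireside Address overlap.
Workshop Track starts before Workshop Block ends → Workshop Block and Workshop Track overlap.
Fireside Chat starts before Workshop Block ends → Workshop Block and Fireside Chat overlap.
Workshop Track starts before Fireside Address ends → Fireside Address and Workshop Track overlap.
Fireside Chat starts before Fireside Address ends → Fireside Address and Fireside Chat overlap.
Fireside Chat starts before Workshop Track ends → Workshop Track and Fireside Chat overlap.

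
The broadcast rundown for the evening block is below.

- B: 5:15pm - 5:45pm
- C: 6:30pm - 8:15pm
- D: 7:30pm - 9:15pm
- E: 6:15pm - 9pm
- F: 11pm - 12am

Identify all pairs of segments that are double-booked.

Two intervals overlap when each starts before the other ends.
Sorted by start: B, E, C, D, F.
E starts after B ends; B is clear from here.
C starts before E ends → E and C overlap.
D starts before E ends → E and D overlap.
F starts after E ends.
D starts before C ends → C and D overlap.
F starts after C ends.
F starts after D ends.

C & D, C & E, D & E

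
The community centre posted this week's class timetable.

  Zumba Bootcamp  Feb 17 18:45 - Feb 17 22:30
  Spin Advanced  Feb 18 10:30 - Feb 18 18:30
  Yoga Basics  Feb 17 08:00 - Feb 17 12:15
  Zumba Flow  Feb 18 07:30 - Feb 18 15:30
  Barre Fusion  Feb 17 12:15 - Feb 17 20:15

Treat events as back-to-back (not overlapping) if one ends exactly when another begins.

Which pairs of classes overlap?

Sorted by start: Yoga Basics, Barre Fusion, Zumba Bootcamp, Zumba Flow, Spin Advanced.
Barre Fusion starts exactly when Yoga Basics ends (back-to-back, no overlap); Yoga Basics is clear from here.
Zumba Bootcamp starts before Barre Fusion ends → Barre Fusion and Zumba Bootcamp overlap.
Zumba Flow starts after Barre Fusion ends; Barre Fusion is clear from here.
Zumba Flow starts after Zumba Bootcamp ends; Zumba Bootcamp is clear from here.
Spin Advanced starts before Zumba Flow ends → Zumba Flow and Spin Advanced overlap.

Barre Fusion & Zumba Bootcamp, Spin Advanced & Zumba Flow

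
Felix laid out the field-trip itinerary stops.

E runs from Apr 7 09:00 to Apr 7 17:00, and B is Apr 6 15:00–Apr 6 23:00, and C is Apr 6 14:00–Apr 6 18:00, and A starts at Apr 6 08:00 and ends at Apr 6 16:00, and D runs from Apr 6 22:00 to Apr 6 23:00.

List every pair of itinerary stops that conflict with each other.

Sorted by start: A, C, B, D, E.
C starts before A ends → A and C overlap.
B starts before A ends → A and B overlap.
D starts after A ends; A is clear from here.
B starts before C ends → C and B overlap.
D starts after C ends; C is clear from here.
D starts before B ends → B and D overlap.
E starts after B ends.
E starts after D ends.

A & B, A & C, B & C, B & D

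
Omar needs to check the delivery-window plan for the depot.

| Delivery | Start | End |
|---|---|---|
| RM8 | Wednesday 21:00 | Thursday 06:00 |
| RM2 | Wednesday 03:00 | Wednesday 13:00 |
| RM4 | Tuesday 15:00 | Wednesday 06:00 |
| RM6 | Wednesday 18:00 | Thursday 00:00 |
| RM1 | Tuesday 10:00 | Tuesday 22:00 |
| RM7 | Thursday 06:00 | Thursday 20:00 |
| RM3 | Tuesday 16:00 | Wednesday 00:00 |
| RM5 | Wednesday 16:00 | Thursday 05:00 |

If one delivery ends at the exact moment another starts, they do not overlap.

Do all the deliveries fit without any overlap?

No

Sorted by start: RM1, RM4, RM3, RM2, RM5, RM6, RM8, RM7.
RM4 starts before RM1 ends → RM1 and RM4 overlap.
That's a conflict, so the schedule is not conflict-free.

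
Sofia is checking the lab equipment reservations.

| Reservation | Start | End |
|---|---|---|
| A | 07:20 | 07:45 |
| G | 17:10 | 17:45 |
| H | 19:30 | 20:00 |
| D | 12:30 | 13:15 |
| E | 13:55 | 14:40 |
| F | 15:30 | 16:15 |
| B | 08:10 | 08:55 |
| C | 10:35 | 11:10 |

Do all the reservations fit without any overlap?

Sorted by start: A, B, C, D, E, F, G, H.
B starts after A ends, so A has no further overlaps.
C starts after B ends, so B has no further overlaps.
D starts after C ends, so C has no further overlaps.
E starts after D ends, so D has no further overlaps.
F starts after E ends, so E has no further overlaps.
G starts after F ends, so F has no further overlaps.
H starts after G ends.
Every pair is clear; the schedule has no overlaps.

Yes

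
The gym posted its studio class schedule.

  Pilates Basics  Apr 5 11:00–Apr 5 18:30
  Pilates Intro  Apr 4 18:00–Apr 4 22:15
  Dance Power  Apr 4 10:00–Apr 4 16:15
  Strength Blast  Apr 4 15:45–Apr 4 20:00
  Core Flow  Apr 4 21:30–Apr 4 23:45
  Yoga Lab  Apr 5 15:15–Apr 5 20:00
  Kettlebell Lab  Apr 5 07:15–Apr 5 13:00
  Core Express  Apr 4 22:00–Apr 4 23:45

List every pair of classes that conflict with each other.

Sorted by start: Dance Power, Strength Blast, Pilates Intro, Core Flow, Core Express, Kettlebell Lab, Pilates Basics, Yoga Lab.
Strength Blast starts before Dance Power ends → Dance Power and Strength Blast overlap.
Pilates Intro starts after Dance Power ends, so Dance Power has no further overlaps.
Pilates Intro starts before Strength Blast ends → Strength Blast and Pilates Intro overlap.
Core Flow starts after Strength Blast ends, so Strength Blast has no further overlaps.
Core Flow starts before Pilates Intro ends → Pilates Intro and Core Flow overlap.
Core Express starts before Pilates Intro ends → Pilates Intro and Core Express overlap.
Kettlebell Lab starts after Pilates Intro ends, so Pilates Intro has no further overlaps.
Core Express starts before Core Flow ends → Core Flow and Core Express overlap.
Kettlebell Lab starts after Core Flow ends, so Core Flow has no further overlaps.
Kettlebell Lab starts after Core Express ends, so Core Express has no further overlaps.
Pilates Basics starts before Kettlebell Lab ends → Kettlebell Lab and Pilates Basics overlap.
Yoga Lab starts after Kettlebell Lab ends.
Yoga Lab starts before Pilates Basics ends → Pilates Basics and Yoga Lab overlap.

Core Express & Core Flow, Core Express & Pilates Intro, Core Flow & Pilates Intro, Dance Power & Strength Blast, Kettlebell Lab & Pilates Basics, Pilates Basics & Yoga Lab, Pilates Intro & Strength Blast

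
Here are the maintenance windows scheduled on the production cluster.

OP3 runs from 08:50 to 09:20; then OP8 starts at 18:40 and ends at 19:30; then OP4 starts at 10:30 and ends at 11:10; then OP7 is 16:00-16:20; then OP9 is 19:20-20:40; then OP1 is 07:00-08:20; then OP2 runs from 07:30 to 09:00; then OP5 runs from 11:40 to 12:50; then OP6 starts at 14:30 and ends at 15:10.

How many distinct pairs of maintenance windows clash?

3

Sorted by start: OP1, OP2, OP3, OP4, OP5, OP6, OP7, OP8, OP9.
OP2 starts before OP1 ends → OP1 and OP2 overlap.
OP3 starts after OP1 ends, so nothing later overlaps OP1 either.
OP3 starts before OP2 ends → OP2 and OP3 overlap.
OP4 starts after OP2 ends, so nothing later overlaps OP2 either.
OP4 starts after OP3 ends, so nothing later overlaps OP3 either.
OP5 starts after OP4 ends, so nothing later overlaps OP4 either.
OP6 starts after OP5 ends, so nothing later overlaps OP5 either.
OP7 starts after OP6 ends, so nothing later overlaps OP6 either.
OP8 starts after OP7 ends, so nothing later overlaps OP7 either.
OP9 starts before OP8 ends → OP8 and OP9 overlap.
Overlapping pairs: OP1 & OP2, OP2 & OP3, OP8 & OP9 — 3 in total.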